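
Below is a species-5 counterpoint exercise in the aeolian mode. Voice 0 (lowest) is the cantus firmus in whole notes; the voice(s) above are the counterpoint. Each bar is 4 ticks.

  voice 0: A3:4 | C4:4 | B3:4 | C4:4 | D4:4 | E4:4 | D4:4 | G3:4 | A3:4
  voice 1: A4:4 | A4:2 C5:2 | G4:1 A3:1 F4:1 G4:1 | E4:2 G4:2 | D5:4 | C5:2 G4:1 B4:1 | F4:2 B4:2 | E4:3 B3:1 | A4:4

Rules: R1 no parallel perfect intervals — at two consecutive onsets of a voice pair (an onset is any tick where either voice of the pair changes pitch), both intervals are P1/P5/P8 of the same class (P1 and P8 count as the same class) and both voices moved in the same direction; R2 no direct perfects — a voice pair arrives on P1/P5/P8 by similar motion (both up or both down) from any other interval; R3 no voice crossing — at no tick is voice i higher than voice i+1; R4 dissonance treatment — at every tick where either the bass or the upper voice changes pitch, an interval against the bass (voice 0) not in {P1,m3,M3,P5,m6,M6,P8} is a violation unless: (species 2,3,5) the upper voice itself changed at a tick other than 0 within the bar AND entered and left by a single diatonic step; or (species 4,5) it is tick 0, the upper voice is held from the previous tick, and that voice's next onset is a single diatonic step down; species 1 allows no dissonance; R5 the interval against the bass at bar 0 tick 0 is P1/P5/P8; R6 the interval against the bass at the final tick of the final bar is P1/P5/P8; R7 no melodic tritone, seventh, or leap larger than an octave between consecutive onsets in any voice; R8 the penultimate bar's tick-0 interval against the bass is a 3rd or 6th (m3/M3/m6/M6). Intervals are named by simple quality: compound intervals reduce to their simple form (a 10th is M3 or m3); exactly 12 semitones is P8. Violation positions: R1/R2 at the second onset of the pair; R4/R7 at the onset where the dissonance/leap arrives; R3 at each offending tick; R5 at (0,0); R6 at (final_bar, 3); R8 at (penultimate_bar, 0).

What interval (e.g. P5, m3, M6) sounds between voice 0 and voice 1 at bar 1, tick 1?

M6

voice 0=C4 voice 1=A4 -> M6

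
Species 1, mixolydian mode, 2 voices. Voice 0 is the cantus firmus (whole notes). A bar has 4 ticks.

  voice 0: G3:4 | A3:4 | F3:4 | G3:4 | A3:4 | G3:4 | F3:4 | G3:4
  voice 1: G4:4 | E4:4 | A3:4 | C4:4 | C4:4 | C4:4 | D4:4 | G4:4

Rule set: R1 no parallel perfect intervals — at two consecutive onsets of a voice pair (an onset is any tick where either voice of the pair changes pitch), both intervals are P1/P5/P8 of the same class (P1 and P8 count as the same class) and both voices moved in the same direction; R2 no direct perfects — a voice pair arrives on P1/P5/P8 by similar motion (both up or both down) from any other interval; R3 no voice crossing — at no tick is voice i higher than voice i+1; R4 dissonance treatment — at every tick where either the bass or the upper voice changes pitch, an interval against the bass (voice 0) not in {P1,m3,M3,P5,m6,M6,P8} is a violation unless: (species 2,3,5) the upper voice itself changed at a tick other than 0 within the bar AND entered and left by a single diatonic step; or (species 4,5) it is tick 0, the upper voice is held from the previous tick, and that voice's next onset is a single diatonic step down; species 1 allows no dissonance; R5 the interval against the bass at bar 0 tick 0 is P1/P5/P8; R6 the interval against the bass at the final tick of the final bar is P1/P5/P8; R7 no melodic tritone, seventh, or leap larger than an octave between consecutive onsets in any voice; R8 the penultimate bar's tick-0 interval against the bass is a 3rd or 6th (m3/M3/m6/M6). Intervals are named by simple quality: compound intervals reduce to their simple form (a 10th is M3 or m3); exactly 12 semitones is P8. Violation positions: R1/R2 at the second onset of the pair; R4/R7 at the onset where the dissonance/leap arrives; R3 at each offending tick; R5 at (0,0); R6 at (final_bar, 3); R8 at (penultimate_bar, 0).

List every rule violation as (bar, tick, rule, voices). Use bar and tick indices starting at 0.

(3, 0, R4, (0, 1))
(5, 0, R4, (0, 1))
(7, 0, R2, (0, 1))

bar 0: v0=G3 v1=G4 downbeat P8
bar 1: v0=A3 v1=E4 downbeat P5
bar 2: v0=F3 v1=A3 downbeat M3
bar 3: v0=G3 v1=C4 downbeat P4
bar 4: v0=A3 v1=C4 downbeat m3
bar 5: v0=G3 v1=C4 downbeat P4
bar 6: v0=F3 v1=D4 downbeat M6
bar 7: v0=G3 v1=G4 downbeat P8
  -> R4 @ bar 3 tick 0 v(0, 1): G3/C4 P4 untreated
  -> R4 @ bar 5 tick 0 v(0, 1): G3/C4 P4 untreated
  -> R2 @ bar 7 tick 0 v(0, 1): F3/D4 M6 -> G3/G4 P8 similar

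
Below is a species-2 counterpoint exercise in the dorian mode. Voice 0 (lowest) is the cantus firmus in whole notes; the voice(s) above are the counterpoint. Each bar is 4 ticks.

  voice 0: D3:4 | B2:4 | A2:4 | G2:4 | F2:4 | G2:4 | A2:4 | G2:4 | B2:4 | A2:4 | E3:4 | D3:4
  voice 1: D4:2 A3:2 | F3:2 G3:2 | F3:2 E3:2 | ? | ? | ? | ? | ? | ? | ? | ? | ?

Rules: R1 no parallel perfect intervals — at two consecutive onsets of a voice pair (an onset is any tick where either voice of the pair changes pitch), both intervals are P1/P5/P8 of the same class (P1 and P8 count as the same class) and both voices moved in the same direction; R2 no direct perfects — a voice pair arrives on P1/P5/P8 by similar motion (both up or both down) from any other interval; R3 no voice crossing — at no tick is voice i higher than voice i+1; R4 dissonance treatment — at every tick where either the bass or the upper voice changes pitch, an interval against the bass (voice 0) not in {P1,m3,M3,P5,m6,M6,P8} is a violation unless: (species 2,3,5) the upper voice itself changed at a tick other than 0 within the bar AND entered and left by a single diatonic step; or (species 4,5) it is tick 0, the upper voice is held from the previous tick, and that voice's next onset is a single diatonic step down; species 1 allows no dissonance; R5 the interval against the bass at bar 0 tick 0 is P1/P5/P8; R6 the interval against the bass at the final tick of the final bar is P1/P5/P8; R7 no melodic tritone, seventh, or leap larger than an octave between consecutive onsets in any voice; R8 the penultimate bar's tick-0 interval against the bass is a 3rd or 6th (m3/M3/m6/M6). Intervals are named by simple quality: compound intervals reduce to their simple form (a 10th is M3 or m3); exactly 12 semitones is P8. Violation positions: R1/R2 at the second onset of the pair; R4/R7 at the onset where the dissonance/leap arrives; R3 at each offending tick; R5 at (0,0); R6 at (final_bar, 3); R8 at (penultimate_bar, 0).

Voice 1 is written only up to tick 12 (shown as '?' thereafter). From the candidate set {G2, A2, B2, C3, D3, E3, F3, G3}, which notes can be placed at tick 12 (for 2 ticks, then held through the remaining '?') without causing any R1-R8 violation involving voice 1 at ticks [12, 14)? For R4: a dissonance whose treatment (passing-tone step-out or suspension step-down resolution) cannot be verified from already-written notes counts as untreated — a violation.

G2: violates R2
A2: violates R4
B2: legal
C3: violates R4
D3: violates R1
E3: legal
F3: violates R4
G3: legal

{B2, E3, G3}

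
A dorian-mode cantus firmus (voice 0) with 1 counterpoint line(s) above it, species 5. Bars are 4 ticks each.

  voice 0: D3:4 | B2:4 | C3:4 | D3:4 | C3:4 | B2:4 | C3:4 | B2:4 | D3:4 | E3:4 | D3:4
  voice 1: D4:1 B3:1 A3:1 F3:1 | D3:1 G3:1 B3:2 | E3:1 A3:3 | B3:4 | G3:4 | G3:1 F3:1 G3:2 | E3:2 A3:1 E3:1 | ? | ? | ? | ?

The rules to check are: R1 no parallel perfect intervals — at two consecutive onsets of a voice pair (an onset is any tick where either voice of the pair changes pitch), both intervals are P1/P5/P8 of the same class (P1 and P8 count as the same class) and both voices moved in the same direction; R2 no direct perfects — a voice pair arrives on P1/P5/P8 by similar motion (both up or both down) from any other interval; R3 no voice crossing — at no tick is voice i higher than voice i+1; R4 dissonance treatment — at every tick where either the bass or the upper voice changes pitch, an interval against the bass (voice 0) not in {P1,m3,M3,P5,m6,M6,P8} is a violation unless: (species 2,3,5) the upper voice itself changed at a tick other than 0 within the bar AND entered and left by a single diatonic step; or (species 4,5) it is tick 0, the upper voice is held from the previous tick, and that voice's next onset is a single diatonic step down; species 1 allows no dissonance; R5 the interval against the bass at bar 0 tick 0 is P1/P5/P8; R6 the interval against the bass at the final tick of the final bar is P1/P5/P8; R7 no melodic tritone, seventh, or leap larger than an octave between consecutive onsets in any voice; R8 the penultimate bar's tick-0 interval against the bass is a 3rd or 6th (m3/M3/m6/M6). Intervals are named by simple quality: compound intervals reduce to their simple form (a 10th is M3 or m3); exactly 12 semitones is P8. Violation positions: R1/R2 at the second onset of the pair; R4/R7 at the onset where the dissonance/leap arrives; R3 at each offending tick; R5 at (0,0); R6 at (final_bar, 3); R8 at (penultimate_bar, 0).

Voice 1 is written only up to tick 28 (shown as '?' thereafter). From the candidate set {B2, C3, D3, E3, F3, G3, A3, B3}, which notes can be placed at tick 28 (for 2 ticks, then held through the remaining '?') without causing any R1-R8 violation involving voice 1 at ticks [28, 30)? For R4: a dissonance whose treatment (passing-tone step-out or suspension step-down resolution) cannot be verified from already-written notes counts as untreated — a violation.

{B3, D3, G3}

B2: violates R2
C3: violates R4
D3: legal
E3: violates R4
F3: violates R4
G3: legal
A3: violates R4
B3: legal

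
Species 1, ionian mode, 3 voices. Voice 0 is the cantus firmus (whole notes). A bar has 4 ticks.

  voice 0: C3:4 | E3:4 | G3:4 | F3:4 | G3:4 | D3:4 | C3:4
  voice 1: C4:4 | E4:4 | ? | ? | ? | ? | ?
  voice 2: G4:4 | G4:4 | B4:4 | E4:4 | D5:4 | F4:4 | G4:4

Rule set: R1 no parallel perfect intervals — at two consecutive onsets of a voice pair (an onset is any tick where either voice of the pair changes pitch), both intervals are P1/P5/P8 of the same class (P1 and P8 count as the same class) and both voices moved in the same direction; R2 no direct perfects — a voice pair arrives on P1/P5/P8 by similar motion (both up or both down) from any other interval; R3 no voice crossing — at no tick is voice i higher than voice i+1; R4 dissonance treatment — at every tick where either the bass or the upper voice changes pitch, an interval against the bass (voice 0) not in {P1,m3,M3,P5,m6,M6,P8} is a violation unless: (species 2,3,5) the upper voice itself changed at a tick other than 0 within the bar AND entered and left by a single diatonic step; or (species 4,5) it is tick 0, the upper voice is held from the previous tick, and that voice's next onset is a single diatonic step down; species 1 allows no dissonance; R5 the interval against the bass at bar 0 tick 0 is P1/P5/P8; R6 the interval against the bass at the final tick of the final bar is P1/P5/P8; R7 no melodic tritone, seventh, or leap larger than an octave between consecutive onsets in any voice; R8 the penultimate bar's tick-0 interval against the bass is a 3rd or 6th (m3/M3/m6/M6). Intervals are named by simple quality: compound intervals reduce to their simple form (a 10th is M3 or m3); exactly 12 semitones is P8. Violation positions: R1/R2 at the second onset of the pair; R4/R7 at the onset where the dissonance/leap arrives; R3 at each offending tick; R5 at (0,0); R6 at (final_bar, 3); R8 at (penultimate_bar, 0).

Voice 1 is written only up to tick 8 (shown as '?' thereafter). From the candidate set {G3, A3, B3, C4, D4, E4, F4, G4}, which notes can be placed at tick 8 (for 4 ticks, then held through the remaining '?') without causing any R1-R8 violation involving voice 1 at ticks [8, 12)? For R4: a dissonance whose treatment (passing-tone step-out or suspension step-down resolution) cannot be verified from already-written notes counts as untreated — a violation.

{B3, D4, E4, G3}

G3: legal
A3: violates R4
B3: legal
C4: violates R4
D4: legal
E4: legal
F4: violates R4
G4: violates R1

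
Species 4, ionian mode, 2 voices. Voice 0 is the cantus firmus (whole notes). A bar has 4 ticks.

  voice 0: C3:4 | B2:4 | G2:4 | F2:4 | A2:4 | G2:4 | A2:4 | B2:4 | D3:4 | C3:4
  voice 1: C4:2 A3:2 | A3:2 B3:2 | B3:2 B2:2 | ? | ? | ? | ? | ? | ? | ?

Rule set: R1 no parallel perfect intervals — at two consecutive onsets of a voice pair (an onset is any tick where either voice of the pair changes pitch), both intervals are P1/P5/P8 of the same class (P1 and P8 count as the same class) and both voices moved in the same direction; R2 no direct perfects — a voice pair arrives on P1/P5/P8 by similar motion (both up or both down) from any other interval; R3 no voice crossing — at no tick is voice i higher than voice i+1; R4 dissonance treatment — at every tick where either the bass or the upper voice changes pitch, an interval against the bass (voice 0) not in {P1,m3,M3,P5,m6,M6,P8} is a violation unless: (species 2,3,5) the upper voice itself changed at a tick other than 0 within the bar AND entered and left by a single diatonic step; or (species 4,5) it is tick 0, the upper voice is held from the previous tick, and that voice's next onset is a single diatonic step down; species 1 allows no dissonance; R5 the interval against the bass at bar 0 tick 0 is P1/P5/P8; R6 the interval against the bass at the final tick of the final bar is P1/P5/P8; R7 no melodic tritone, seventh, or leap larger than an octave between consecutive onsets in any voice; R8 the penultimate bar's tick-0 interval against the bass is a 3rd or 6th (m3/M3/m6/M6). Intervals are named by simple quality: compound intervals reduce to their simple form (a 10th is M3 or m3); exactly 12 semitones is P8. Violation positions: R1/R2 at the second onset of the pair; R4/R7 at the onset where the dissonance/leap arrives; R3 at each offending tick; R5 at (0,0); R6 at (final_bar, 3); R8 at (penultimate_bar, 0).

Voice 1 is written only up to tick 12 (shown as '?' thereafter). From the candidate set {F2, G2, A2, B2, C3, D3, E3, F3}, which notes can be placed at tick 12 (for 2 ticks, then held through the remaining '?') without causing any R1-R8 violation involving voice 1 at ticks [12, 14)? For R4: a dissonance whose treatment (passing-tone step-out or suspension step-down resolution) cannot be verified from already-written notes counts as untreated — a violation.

F2: violates R2,R7
G2: violates R4
A2: legal
B2: violates R4
C3: legal
D3: legal
E3: violates R4
F3: violates R7

{A2, C3, D3}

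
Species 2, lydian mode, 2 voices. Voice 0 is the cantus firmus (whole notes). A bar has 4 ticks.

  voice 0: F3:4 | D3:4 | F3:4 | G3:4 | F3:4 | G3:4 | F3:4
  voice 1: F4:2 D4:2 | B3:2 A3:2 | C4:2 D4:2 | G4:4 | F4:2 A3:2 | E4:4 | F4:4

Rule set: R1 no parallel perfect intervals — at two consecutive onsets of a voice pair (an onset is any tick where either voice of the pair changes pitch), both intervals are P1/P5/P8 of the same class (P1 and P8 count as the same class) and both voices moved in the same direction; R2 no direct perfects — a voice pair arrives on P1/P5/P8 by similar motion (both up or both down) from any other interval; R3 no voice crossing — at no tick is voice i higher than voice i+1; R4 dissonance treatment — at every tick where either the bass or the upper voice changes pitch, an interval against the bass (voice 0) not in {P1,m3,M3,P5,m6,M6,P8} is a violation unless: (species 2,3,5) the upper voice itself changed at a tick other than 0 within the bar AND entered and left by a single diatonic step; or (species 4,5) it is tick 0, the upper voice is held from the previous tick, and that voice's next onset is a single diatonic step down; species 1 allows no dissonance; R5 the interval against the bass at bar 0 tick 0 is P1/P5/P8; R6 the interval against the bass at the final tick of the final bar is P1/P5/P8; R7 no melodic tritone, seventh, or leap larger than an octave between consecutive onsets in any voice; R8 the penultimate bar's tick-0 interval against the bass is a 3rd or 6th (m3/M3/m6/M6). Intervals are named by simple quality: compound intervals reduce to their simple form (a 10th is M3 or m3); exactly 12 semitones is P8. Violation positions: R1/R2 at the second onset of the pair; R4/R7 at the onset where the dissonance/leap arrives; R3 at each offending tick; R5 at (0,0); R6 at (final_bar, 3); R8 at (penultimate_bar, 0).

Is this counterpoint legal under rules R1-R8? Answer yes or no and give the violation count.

bar 0: v0=F3 v1=F4 (P8)
bar 1: v0=D3 v1=B3 (M6)
bar 2: v0=F3 v1=C4 (P5)
bar 3: v0=G3 v1=G4 (P8)
bar 4: v0=F3 v1=F4 (P8)
bar 5: v0=G3 v1=E4 (M6)
bar 6: v0=F3 v1=F4 (P8)
  R1 @ bar2.0: D3/A3 P5 -> F3/C4 P5 similar
  R2 @ bar3.0: F3/D4 M6 -> G3/G4 P8 similar
  R1 @ bar4.0: G3/G4 P8 -> F3/F4 P8 similar

No (3 violations)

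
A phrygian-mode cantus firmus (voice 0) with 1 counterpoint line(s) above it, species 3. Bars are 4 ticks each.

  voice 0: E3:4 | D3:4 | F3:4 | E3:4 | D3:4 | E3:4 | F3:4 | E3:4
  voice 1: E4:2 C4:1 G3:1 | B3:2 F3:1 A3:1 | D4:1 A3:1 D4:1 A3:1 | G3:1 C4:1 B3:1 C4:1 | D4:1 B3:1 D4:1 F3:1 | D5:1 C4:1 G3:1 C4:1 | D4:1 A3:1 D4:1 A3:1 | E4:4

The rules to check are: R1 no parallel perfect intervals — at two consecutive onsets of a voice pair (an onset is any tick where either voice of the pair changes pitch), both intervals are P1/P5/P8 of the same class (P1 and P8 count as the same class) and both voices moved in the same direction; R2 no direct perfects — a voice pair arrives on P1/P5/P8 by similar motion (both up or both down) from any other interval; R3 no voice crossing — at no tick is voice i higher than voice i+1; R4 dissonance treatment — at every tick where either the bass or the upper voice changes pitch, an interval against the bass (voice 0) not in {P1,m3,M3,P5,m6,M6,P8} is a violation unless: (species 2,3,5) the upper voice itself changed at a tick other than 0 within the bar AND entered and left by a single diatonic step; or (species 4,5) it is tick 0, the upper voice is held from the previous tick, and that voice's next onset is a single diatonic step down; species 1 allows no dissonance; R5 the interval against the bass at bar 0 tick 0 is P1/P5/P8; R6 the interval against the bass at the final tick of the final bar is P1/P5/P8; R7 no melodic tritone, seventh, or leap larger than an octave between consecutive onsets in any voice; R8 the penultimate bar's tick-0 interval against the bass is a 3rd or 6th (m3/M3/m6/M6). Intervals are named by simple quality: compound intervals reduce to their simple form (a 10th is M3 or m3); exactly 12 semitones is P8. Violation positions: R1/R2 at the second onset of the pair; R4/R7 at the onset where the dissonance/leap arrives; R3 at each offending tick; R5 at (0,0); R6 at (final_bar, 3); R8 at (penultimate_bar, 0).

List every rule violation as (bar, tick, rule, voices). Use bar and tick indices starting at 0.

bar 0: v0=E3 v1=E4 downbeat P8
bar 1: v0=D3 v1=B3 downbeat M6
bar 2: v0=F3 v1=D4 downbeat M6
bar 3: v0=E3 v1=G3 downbeat m3
bar 4: v0=D3 v1=D4 downbeat P8
bar 5: v0=E3 v1=D5 downbeat m7
bar 6: v0=F3 v1=D4 downbeat M6
bar 7: v0=E3 v1=E4 downbeat P8
  -> R7 @ bar 1 tick 2 v(1,): B3->F3 leap 6st
  -> R4 @ bar 5 tick 0 v(0, 1): E3/D5 m7 untreated
  -> R7 @ bar 5 tick 0 v(1,): F3->D5 leap 21st
  -> R7 @ bar 5 tick 1 v(1,): D5->C4 leap 14st

(1, 2, R7, (1,))
(5, 0, R4, (0, 1))
(5, 0, R7, (1,))
(5, 1, R7, (1,))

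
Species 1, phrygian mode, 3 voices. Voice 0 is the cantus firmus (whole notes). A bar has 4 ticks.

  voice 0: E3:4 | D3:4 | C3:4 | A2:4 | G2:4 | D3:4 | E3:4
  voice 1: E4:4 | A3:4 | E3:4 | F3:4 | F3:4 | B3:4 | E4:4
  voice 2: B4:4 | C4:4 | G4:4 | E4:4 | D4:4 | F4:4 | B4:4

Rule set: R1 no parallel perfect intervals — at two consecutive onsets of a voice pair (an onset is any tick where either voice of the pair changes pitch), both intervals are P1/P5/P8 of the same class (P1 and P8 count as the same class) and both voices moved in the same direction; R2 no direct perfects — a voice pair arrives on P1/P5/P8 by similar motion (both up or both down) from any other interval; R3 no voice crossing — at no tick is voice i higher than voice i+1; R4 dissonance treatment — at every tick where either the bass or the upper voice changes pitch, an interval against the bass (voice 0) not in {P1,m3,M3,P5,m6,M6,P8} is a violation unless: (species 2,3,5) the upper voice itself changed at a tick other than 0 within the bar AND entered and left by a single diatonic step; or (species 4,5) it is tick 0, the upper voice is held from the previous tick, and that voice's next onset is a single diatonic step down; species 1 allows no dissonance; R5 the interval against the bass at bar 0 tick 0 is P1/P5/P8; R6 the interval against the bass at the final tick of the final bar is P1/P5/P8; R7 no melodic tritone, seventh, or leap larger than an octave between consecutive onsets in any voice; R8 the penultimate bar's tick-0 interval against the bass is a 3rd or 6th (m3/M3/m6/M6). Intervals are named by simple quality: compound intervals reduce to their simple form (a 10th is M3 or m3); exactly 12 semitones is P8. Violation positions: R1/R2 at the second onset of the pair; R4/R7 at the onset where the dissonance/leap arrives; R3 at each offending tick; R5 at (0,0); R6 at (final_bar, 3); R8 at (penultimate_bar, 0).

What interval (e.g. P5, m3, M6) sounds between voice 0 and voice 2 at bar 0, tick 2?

P5

voice 0=E3 voice 2=B4 -> P5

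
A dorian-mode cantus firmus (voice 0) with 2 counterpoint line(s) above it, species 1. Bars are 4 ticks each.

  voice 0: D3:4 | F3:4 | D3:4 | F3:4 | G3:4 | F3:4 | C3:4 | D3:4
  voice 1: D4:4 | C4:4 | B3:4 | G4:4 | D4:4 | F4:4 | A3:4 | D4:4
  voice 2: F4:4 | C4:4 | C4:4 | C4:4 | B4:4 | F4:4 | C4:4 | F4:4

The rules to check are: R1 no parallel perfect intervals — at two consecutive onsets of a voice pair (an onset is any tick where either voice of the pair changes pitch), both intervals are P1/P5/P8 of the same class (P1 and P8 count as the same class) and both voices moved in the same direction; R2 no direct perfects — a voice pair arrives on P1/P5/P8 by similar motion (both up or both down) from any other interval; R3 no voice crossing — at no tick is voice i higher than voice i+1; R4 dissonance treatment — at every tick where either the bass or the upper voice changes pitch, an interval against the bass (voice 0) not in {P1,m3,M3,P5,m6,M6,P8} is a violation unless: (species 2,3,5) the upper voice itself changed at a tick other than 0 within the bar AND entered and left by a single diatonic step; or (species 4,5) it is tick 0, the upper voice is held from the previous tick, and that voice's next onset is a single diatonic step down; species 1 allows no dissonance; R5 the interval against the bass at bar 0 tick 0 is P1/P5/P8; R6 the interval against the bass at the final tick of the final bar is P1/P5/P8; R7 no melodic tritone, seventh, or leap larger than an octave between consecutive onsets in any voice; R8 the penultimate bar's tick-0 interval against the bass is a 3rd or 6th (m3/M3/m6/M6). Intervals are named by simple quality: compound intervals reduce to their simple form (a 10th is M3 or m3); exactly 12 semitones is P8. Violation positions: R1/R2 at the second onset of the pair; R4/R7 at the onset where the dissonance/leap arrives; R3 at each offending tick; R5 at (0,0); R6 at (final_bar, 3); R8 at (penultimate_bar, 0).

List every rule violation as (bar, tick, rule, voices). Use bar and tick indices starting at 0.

bar 0: v0=D3 v1=D4 v2=F4 downbeat m3
bar 1: v0=F3 v1=C4 v2=C4 downbeat P5
bar 2: v0=D3 v1=B3 v2=C4 downbeat m7
bar 3: v0=F3 v1=G4 v2=C4 downbeat P5
bar 4: v0=G3 v1=D4 v2=B4 downbeat M3
bar 5: v0=F3 v1=F4 v2=F4 downbeat P8
bar 6: v0=C3 v1=A3 v2=C4 downbeat P8
bar 7: v0=D3 v1=D4 v2=F4 downbeat m3
  -> R5 @ bar 0 tick 0 v(0, 2): opens on m3
  -> R2 @ bar 1 tick 0 v(1, 2): D4/F4 m3 -> C4/C4 P1 similar
  -> R4 @ bar 2 tick 0 v(0, 2): D3/C4 m7 untreated
  -> R3 @ bar 3 tick 0 v(1, 2): G4 above C4
  -> R4 @ bar 3 tick 0 v(0, 1): F3/G4 M2 untreated
  -> R3 @ bar 3 tick 1 v(1, 2): G4 above C4
  -> R3 @ bar 3 tick 2 v(1, 2): G4 above C4
  -> R3 @ bar 3 tick 3 v(1, 2): G4 above C4
  -> R7 @ bar 4 tick 0 v(2,): C4->B4 leap 11st
  -> R2 @ bar 5 tick 0 v(0, 2): G3/B4 M3 -> F3/F4 P8 similar
  -> R7 @ bar 5 tick 0 v(2,): B4->F4 leap 6st
  -> R1 @ bar 6 tick 0 v(0, 2): F3/F4 P8 -> C3/C4 P8 similar
  -> R8 @ bar 6 tick 0 v(0, 2): penult P8 not 3rd/6th
  -> R2 @ bar 7 tick 0 v(0, 1): C3/A3 M6 -> D3/D4 P8 similar
  -> R6 @ bar 7 tick 3 v(0, 2): closes on m3

(0, 0, R5, (0, 2))
(1, 0, R2, (1, 2))
(2, 0, R4, (0, 2))
(3, 0, R3, (1, 2))
(3, 0, R4, (0, 1))
(3, 1, R3, (1, 2))
(3, 2, R3, (1, 2))
(3, 3, R3, (1, 2))
(4, 0, R7, (2,))
(5, 0, R2, (0, 2))
(5, 0, R7, (2,))
(6, 0, R1, (0, 2))
(6, 0, R8, (0, 2))
(7, 0, R2, (0, 1))
(7, 3, R6, (0, 2))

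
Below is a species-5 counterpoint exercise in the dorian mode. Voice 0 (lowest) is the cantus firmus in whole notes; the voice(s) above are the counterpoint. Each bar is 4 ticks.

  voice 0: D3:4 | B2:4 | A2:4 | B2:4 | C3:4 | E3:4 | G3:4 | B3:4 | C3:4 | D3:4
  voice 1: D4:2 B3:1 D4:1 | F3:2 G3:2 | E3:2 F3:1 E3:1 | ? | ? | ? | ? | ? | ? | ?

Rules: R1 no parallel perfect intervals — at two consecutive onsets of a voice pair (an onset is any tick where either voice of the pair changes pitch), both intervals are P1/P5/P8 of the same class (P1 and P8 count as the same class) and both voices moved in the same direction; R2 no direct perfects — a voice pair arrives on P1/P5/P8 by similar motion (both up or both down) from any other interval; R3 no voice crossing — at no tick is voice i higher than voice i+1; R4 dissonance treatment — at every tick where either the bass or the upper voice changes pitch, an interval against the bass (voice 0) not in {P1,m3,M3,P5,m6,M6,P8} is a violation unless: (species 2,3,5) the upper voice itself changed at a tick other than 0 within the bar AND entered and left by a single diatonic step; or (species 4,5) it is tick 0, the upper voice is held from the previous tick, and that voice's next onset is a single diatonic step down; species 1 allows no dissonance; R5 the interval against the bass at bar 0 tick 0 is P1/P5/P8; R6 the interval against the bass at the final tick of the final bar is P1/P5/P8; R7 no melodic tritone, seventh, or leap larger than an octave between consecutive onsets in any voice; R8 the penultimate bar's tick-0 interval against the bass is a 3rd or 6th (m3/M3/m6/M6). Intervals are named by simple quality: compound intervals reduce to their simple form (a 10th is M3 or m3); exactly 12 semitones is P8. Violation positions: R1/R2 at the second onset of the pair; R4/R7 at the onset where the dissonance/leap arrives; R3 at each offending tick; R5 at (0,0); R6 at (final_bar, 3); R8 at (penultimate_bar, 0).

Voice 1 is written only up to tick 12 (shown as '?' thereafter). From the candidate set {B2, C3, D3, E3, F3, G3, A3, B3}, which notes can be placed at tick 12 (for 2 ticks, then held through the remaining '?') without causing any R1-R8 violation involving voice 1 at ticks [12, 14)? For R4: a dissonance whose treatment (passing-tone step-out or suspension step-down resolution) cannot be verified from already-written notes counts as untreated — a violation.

{B2, D3, G3}

B2: legal
C3: violates R4
D3: legal
E3: violates R4
F3: violates R4
G3: legal
A3: violates R4
B3: violates R2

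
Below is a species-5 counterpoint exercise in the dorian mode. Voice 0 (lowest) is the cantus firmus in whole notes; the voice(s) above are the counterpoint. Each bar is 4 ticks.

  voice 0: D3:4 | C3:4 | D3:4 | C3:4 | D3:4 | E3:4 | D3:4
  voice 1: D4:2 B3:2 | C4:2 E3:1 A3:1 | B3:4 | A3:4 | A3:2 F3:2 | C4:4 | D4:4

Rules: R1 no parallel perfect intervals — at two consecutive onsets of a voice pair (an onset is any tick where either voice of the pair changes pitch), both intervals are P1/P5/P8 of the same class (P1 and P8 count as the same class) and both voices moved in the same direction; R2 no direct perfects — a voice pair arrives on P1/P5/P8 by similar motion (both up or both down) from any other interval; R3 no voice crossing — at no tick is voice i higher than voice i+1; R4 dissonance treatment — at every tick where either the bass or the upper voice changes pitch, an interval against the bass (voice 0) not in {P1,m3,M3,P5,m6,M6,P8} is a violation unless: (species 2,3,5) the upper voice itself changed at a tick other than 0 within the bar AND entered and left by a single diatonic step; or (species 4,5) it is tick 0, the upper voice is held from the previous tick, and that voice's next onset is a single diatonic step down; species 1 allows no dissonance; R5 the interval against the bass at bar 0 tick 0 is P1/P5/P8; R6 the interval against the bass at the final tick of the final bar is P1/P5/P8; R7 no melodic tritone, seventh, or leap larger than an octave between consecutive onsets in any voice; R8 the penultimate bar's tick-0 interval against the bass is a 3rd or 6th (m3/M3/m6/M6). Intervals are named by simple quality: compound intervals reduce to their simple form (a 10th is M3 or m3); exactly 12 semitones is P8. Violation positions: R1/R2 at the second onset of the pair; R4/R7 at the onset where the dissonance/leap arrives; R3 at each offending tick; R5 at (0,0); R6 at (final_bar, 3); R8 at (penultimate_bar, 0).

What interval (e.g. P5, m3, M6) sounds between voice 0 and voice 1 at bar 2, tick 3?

M6

voice 0=D3 voice 1=B3 -> M6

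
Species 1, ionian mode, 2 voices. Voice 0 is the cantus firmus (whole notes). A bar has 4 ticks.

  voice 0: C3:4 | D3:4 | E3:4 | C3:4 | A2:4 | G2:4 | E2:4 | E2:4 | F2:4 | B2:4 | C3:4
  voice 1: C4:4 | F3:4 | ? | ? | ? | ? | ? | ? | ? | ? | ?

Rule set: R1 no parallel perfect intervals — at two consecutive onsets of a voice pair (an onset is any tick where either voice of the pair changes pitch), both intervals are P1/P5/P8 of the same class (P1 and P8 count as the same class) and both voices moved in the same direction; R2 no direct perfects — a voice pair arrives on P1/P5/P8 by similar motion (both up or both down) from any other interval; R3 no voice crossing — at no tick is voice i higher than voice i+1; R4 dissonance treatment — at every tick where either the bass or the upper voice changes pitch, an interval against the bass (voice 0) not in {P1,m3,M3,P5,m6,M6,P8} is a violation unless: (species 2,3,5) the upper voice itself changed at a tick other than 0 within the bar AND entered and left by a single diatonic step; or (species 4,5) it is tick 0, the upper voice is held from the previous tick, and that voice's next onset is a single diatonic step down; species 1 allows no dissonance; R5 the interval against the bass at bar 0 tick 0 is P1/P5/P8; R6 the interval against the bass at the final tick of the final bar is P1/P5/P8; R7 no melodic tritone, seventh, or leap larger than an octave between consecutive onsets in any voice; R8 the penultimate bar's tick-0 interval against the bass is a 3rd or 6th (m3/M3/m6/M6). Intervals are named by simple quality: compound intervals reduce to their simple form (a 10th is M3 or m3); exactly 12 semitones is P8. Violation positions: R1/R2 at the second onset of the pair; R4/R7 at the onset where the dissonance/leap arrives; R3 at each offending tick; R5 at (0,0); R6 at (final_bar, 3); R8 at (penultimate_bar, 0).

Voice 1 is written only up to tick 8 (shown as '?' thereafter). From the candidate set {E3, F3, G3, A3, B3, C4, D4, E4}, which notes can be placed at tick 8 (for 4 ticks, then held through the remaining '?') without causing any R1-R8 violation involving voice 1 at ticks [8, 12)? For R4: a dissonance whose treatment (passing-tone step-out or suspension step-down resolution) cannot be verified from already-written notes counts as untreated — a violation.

E3: legal
F3: violates R4
G3: legal
A3: violates R4
B3: violates R2,R7
C4: legal
D4: violates R4
E4: violates R2,R7

{C4, E3, G3}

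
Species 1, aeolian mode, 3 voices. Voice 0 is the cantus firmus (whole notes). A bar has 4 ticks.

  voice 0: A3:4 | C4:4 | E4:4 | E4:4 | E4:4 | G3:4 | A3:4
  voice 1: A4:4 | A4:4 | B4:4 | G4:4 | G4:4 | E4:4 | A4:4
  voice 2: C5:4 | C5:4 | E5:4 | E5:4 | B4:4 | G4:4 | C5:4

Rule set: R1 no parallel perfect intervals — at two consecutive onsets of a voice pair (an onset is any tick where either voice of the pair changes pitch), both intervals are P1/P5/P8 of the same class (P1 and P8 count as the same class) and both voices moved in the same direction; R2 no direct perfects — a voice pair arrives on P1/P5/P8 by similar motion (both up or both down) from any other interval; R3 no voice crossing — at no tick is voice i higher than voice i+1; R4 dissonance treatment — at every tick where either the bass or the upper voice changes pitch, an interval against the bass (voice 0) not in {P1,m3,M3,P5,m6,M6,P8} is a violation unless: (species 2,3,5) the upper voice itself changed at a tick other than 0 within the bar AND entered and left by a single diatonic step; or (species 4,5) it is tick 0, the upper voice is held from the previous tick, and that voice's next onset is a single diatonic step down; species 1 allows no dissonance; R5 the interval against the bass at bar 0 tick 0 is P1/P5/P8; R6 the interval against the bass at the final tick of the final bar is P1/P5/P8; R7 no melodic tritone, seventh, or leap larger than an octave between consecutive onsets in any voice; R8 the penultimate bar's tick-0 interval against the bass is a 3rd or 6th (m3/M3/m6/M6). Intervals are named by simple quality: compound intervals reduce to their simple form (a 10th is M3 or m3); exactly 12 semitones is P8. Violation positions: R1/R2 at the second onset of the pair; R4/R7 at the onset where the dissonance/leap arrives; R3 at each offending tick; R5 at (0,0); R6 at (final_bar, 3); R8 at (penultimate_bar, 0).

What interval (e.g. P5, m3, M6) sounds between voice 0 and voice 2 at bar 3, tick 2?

voice 0=E4 voice 2=E5 -> P8

P8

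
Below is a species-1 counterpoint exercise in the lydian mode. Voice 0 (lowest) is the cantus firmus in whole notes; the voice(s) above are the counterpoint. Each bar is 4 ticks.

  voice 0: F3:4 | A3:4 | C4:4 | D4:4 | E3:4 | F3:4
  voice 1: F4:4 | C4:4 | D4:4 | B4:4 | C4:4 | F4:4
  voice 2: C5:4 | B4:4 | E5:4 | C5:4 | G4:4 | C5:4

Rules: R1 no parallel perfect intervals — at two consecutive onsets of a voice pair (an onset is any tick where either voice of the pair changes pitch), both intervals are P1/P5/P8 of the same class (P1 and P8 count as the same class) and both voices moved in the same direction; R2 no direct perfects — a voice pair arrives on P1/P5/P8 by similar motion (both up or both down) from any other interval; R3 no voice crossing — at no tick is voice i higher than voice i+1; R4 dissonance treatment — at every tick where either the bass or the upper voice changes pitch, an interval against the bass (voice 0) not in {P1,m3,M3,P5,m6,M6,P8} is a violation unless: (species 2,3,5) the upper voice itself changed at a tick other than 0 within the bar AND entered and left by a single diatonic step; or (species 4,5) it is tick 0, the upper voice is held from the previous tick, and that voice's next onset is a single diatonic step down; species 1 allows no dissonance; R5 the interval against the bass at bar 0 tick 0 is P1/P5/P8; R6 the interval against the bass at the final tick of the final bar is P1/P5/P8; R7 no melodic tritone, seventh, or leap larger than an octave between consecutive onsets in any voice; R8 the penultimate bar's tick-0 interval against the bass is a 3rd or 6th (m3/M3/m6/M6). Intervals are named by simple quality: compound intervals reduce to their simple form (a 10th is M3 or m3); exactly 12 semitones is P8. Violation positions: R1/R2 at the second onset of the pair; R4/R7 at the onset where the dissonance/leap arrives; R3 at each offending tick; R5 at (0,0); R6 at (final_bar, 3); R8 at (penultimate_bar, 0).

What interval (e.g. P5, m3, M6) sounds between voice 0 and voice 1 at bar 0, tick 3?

voice 0=F3 voice 1=F4 -> P8

P8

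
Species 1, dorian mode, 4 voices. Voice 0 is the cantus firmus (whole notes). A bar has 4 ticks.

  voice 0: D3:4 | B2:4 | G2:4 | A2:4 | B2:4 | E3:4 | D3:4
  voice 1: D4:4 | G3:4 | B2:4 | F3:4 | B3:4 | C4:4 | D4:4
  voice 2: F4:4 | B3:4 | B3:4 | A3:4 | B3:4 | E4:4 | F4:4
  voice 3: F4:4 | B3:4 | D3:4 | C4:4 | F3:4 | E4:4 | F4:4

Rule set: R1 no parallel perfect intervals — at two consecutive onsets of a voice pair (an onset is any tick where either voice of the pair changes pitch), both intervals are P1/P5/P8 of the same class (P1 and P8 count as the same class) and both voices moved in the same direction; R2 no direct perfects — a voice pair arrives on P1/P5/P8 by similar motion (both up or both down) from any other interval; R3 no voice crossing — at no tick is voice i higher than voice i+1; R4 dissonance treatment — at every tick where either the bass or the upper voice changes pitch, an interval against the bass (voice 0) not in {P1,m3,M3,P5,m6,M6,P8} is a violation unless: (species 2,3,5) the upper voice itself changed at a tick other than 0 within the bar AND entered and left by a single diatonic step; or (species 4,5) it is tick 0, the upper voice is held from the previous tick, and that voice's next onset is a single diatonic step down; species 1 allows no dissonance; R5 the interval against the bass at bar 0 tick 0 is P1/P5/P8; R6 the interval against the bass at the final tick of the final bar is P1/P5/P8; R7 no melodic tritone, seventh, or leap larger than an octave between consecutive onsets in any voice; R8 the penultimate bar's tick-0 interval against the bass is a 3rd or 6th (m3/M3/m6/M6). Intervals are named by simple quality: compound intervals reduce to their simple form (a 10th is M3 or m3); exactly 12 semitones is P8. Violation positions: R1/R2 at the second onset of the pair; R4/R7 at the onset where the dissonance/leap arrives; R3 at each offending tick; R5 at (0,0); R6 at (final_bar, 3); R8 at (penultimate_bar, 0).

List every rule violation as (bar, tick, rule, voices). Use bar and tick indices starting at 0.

(0, 0, R5, (0, 2))
(0, 0, R5, (0, 3))
(1, 0, R1, (2, 3))
(1, 0, R2, (0, 2))
(1, 0, R2, (0, 3))
(1, 0, R7, (2,))
(1, 0, R7, (3,))
(2, 0, R2, (0, 3))
(2, 0, R3, (2, 3))
(2, 1, R3, (2, 3))
(2, 2, R3, (2, 3))
(2, 3, R3, (2, 3))
(3, 0, R2, (1, 3))
(3, 0, R7, (1,))
(3, 0, R7, (3,))
(4, 0, R1, (0, 2))
(4, 0, R2, (0, 1))
(4, 0, R2, (1, 2))
(4, 0, R3, (2, 3))
(4, 0, R4, (0, 3))
(4, 0, R7, (1,))
(4, 1, R3, (2, 3))
(4, 2, R3, (2, 3))
(4, 3, R3, (2, 3))
(5, 0, R1, (0, 2))
(5, 0, R2, (0, 3))
(5, 0, R2, (2, 3))
(5, 0, R7, (3,))
(5, 0, R8, (0, 2))
(5, 0, R8, (0, 3))
(6, 0, R1, (2, 3))
(6, 3, R6, (0, 2))
(6, 3, R6, (0, 3))

bar 0: v0=D3 v1=D4 v2=F4 v3=F4 downbeat m3
bar 1: v0=B2 v1=G3 v2=B3 v3=B3 downbeat P8
bar 2: v0=G2 v1=B2 v2=B3 v3=D3 downbeat P5
bar 3: v0=A2 v1=F3 v2=A3 v3=C4 downbeat m3
bar 4: v0=B2 v1=B3 v2=B3 v3=F3 downbeat TT
bar 5: v0=E3 v1=C4 v2=E4 v3=E4 downbeat P8
bar 6: v0=D3 v1=D4 v2=F4 v3=F4 downbeat m3
  -> R5 @ bar 0 tick 0 v(0, 2): opens on m3
  -> R5 @ bar 0 tick 0 v(0, 3): opens on m3
  -> R1 @ bar 1 tick 0 v(2, 3): F4/F4 P1 -> B3/B3 P1 similar
  -> R2 @ bar 1 tick 0 v(0, 2): D3/F4 m3 -> B2/B3 P8 similar
  -> R2 @ bar 1 tick 0 v(0, 3): D3/F4 m3 -> B2/B3 P8 similar
  -> R7 @ bar 1 tick 0 v(2,): F4->B3 leap 6st
  -> R7 @ bar 1 tick 0 v(3,): F4->B3 leap 6st
  -> R2 @ bar 2 tick 0 v(0, 3): B2/B3 P8 -> G2/D3 P5 similar
  -> R3 @ bar 2 tick 0 v(2, 3): B3 above D3
  -> R3 @ bar 2 tick 1 v(2, 3): B3 above D3
  -> R3 @ bar 2 tick 2 v(2, 3): B3 above D3
  -> R3 @ bar 2 tick 3 v(2, 3): B3 above D3
  -> R2 @ bar 3 tick 0 v(1, 3): B2/D3 m3 -> F3/C4 P5 similar
  -> R7 @ bar 3 tick 0 v(1,): B2->F3 leap 6st
  -> R7 @ bar 3 tick 0 v(3,): D3->C4 leap 10st
  -> R1 @ bar 4 tick 0 v(0, 2): A2/A3 P8 -> B2/B3 P8 similar
  -> R2 @ bar 4 tick 0 v(0, 1): A2/F3 m6 -> B2/B3 P8 similar
  -> R2 @ bar 4 tick 0 v(1, 2): F3/A3 M3 -> B3/B3 P1 similar
  -> R3 @ bar 4 tick 0 v(2, 3): B3 above F3
  -> R4 @ bar 4 tick 0 v(0, 3): B2/F3 TT untreated
  -> R7 @ bar 4 tick 0 v(1,): F3->B3 leap 6st
  -> R3 @ bar 4 tick 1 v(2, 3): B3 above F3
  -> R3 @ bar 4 tick 2 v(2, 3): B3 above F3
  -> R3 @ bar 4 tick 3 v(2, 3): B3 above F3
  -> R1 @ bar 5 tick 0 v(0, 2): B2/B3 P8 -> E3/E4 P8 similar
  -> R2 @ bar 5 tick 0 v(0, 3): B2/F3 TT -> E3/E4 P8 similar
  -> R2 @ bar 5 tick 0 v(2, 3): B3/F3 TT -> E4/E4 P1 similar
  -> R7 @ bar 5 tick 0 v(3,): F3->E4 leap 11st
  -> R8 @ bar 5 tick 0 v(0, 2): penult P8 not 3rd/6th
  -> R8 @ bar 5 tick 0 v(0, 3): penult P8 not 3rd/6th
  -> R1 @ bar 6 tick 0 v(2, 3): E4/E4 P1 -> F4/F4 P1 similar
  -> R6 @ bar 6 tick 3 v(0, 2): closes on m3
  -> R6 @ bar 6 tick 3 v(0, 3): closes on m3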